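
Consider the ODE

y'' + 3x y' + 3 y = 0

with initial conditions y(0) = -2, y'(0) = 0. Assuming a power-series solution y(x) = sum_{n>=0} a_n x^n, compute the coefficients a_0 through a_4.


Ansatz: y(x) = sum_{n>=0} a_n x^n, so y'(x) = sum_{n>=1} n a_n x^(n-1) and y''(x) = sum_{n>=2} n(n-1) a_n x^(n-2).
Substitute into P(x) y'' + Q(x) y' + R(x) y = 0 with P(x) = 1, Q(x) = 3x, R(x) = 3, and match powers of x.
Initial conditions: a_0 = -2, a_1 = 0.
Setting the coefficient of each power of x to zero and solving order by order (substituting the coefficients already found):
  x^0: 2 a_2 + 3 a_0 = 0  ->  2 a_2 = -3 a_0 = 6  ->  a_2 = 3
  x^1: 6 a_3 + 6 a_1 = 0  ->  6 a_3 = -6 a_1 = 0  ->  a_3 = 0
  x^2: 12 a_4 + 9 a_2 = 0  ->  12 a_4 = -9 a_2 = -27  ->  a_4 = -9/4
Truncated series: y(x) = -2 + 3 x^2 - (9/4) x^4 + O(x^5).

a_0 = -2; a_1 = 0; a_2 = 3; a_3 = 0; a_4 = -9/4


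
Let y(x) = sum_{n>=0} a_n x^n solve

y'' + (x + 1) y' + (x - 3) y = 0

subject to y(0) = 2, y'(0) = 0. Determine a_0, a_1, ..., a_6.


Ansatz: y(x) = sum_{n>=0} a_n x^n, so y'(x) = sum_{n>=1} n a_n x^(n-1) and y''(x) = sum_{n>=2} n(n-1) a_n x^(n-2).
Substitute into P(x) y'' + Q(x) y' + R(x) y = 0 with P(x) = 1, Q(x) = x + 1, R(x) = x - 3, and match powers of x.
Initial conditions: a_0 = 2, a_1 = 0.
Setting the coefficient of each power of x to zero and solving order by order (substituting the coefficients already found):
  x^0: 2 a_2 + a_1 - 3 a_0 = 0  ->  2 a_2 = -a_1 + 3 a_0 = 6  ->  a_2 = 3
  x^1: 6 a_3 + 2 a_2 - 2 a_1 + a_0 = 0  ->  6 a_3 = -2 a_2 + 2 a_1 - a_0 = -8  ->  a_3 = -4/3
  x^2: 12 a_4 + 3 a_3 - a_2 + a_1 = 0  ->  12 a_4 = -3 a_3 + a_2 - a_1 = 7  ->  a_4 = 7/12
  x^3: 20 a_5 + 4 a_4 + a_2 = 0  ->  20 a_5 = -4 a_4 - a_2 = -16/3  ->  a_5 = -4/15
  x^4: 30 a_6 + 5 a_5 + a_4 + a_3 = 0  ->  30 a_6 = -5 a_5 - a_4 - a_3 = 25/12  ->  a_6 = 5/72
Truncated series: y(x) = 2 + 3 x^2 - (4/3) x^3 + (7/12) x^4 - (4/15) x^5 + (5/72) x^6 + O(x^7).

a_0 = 2; a_1 = 0; a_2 = 3; a_3 = -4/3; a_4 = 7/12; a_5 = -4/15; a_6 = 5/72


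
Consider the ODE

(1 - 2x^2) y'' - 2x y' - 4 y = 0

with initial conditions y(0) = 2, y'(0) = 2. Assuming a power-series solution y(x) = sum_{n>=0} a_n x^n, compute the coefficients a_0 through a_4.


Ansatz: y(x) = sum_{n>=0} a_n x^n, so y'(x) = sum_{n>=1} n a_n x^(n-1) and y''(x) = sum_{n>=2} n(n-1) a_n x^(n-2).
Substitute into P(x) y'' + Q(x) y' + R(x) y = 0 with P(x) = 1 - 2x^2, Q(x) = -2x, R(x) = -4, and match powers of x.
Initial conditions: a_0 = 2, a_1 = 2.
Setting the coefficient of each power of x to zero and solving order by order (substituting the coefficients already found):
  x^0: 2 a_2 - 4 a_0 = 0  ->  2 a_2 = 4 a_0 = 8  ->  a_2 = 4
  x^1: 6 a_3 - 6 a_1 = 0  ->  6 a_3 = 6 a_1 = 12  ->  a_3 = 2
  x^2: 12 a_4 - 12 a_2 = 0  ->  12 a_4 = 12 a_2 = 48  ->  a_4 = 4
Truncated series: y(x) = 2 + 2 x + 4 x^2 + 2 x^3 + 4 x^4 + O(x^5).

a_0 = 2; a_1 = 2; a_2 = 4; a_3 = 2; a_4 = 4


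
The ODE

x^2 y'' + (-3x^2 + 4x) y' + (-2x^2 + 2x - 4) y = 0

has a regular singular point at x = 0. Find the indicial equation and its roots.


Divide by x^2 to reach normal form y'' + P_1(x) y' + P_2(x) y = 0 with P_1(x) = -3 + 4/x and P_2(x) = -2 + 2/x - 4/x^2.
x = 0 is a singular point because the y'-coefficient -3 + 4/x has a pole at x = 0 and the y-coefficient -2 + 2/x - 4/x^2 has a pole at x = 0.
It is a regular singular point because x P_1(x) = p(x) = 4 - 3x and x^2 P_2(x) = q(x) = -2x^2 + 2x - 4 are polynomials, hence analytic at x = 0.
p(0) = 4,  q(0) = -4.
Indicial equation: r(r-1) + p(0) r + q(0) = 0, i.e. r^2 + (p(0) - 1) r + q(0) = 0, i.e. r^2 + 3 r - 4 = 0.
Discriminant: (3)^2 - 4(-4) = 25, so r = (-3 ± 5)/2.
Solving: r_1 = 1, r_2 = -4.

indicial: r^2 + 3 r - 4 = 0; roots r_1 = 1, r_2 = -4


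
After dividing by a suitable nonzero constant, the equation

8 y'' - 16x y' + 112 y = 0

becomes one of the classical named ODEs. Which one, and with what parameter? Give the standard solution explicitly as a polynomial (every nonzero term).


All three coefficients share the factor 8; dividing through by 8 gives  y'' - 2x y' + 14 y = 0.
This matches the Hermite equation y'' - 2x y' + 2n y = 0 with 2n = 14, so n = 7; the polynomial solution is H_7(x).
With y = sum_k a_k x^k, matching x^k gives (k+2)(k+1) a_{k+2} = 2(k - n) a_k = 2(k - 7) a_k. The right side vanishes at k = 7, so the series with the parity of 7 terminates at degree 7.
Standard normalization: leading coefficient of H_n is 2^n, so a_7 = 2^7 = 128. Work downward with a_k = (k+1)(k+2) a_{k+2} / (2(k - n)):
  a_5 = (6)(7)(128) / (2(5 - 7)) = 5376/(-4) = -1344
  a_3 = (4)(5)(-1344) / (2(3 - 7)) = -26880/(-8) = 3360
  a_1 = (2)(3)(3360) / (2(1 - 7)) = 20160/(-12) = -1680
Hence H_7(x) = 128 x^7 - 1344 x^5 + 3360 x^3 - 1680 x.

H_7(x); series = 128 x^7 - 1344 x^5 + 3360 x^3 - 1680 x


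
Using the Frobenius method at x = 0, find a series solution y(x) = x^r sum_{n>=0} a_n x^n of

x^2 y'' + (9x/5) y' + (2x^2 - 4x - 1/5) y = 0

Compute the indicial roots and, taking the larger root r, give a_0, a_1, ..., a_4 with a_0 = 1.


Write in Frobenius form y'' + (p(x)/x) y' + (q(x)/x^2) y = 0:
  p(x) = 9/5,  q(x) = 2x^2 - 4x - 1/5.
Indicial equation: r(r-1) + (9/5) r + (-1/5) = 0 -> roots r_1 = 1/5, r_2 = -1.
Take r = r_1 = 1/5. Let y(x) = x^r sum_{n>=0} a_n x^n with a_0 = 1.
Substitute y = x^r sum a_n x^n and match x^{r+n}. The recurrence is
  D(n) a_n - 4 a_{n-1} + 2 a_{n-2} = 0,  where D(n) = (r+n)(r+n-1) + (9/5)(r+n) + (-1/5).
  a_n = [4 a_{n-1} - 2 a_{n-2}] / D(n).
Since the indicial polynomial factors as (r - r_1)(r - r_2), D(n) = (r_1 + n - r_1)(r_1 + n - r_2) = n(n + 6/5).
Evaluating step by step (a_0 = 1):
  n = 1: D(1) = 1(1 + 6/5) = 11/5; numerator = 4(1) = 4; a_1 = (4)/(11/5) = 20/11
  n = 2: D(2) = 2(2 + 6/5) = 32/5; numerator = 4(20/11) - 2(1) = 58/11; a_2 = (58/11)/(32/5) = 145/176
  n = 3: D(3) = 3(3 + 6/5) = 63/5; numerator = 4(145/176) - 2(20/11) = -15/44; a_3 = (-15/44)/(63/5) = -25/924
  n = 4: D(4) = 4(4 + 6/5) = 104/5; numerator = 4(-25/924) - 2(145/176) = -295/168; a_4 = (-295/168)/(104/5) = -1475/17472

r = 1/5; a_0 = 1; a_1 = 20/11; a_2 = 145/176; a_3 = -25/924; a_4 = -1475/17472


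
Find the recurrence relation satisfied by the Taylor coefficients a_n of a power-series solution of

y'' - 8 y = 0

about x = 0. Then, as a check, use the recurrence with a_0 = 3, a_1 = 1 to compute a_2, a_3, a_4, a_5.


Substitute y = sum_n a_n x^n into y'' + (const) y = 0.
y''(x) = sum_{n>=0} (n+2)(n+1) a_{n+2} x^n.
The ODE becomes sum_n [(n+2)(n+1) a_{n+2} - 8 a_n] x^n = 0.
Setting each coefficient to zero gives the recurrence:
  (n+2)(n+1) a_{n+2} - 8 a_n = 0,
  a_{n+2} = 8 / ((n+1)(n+2)) a_n.

Check with a_0 = 3, a_1 = 1 (apply the recurrence for n = 0, 1, 2, 3): a_0 = 3, a_1 = 1, a_2 = 12, a_3 = 4/3, a_4 = 8, a_5 = 8/15.

a_{n+2} = 8/((n+1)(n+2)) * a_n; check: a_0 = 3, a_1 = 1, a_2 = 12, a_3 = 4/3, a_4 = 8, a_5 = 8/15


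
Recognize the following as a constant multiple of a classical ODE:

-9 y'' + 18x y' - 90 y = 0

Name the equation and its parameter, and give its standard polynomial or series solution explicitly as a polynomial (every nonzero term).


All three coefficients share the factor -9; dividing through by -9 gives  y'' - 2x y' + 10 y = 0.
This matches the Hermite equation y'' - 2x y' + 2n y = 0 with 2n = 10, so n = 5; the polynomial solution is H_5(x).
With y = sum_k a_k x^k, matching x^k gives (k+2)(k+1) a_{k+2} = 2(k - n) a_k = 2(k - 5) a_k. The right side vanishes at k = 5, so the series with the parity of 5 terminates at degree 5.
Standard normalization: leading coefficient of H_n is 2^n, so a_5 = 2^5 = 32. Work downward with a_k = (k+1)(k+2) a_{k+2} / (2(k - n)):
  a_3 = (4)(5)(32) / (2(3 - 5)) = 640/(-4) = -160
  a_1 = (2)(3)(-160) / (2(1 - 5)) = -960/(-8) = 120
Hence H_5(x) = 32 x^5 - 160 x^3 + 120 x.

H_5(x); series = 32 x^5 - 160 x^3 + 120 x


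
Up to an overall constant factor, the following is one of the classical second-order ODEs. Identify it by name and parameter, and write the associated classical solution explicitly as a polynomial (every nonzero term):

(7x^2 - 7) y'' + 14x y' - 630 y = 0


All three coefficients share the factor -7; dividing through by -7 gives  (1 - x^2) y'' - 2x y' + 90 y = 0.
This matches the Legendre equation (1 - x^2) y'' - 2x y' + n(n+1) y = 0 (note the -2x y' term) with n(n+1) = 90, so n = 9; the polynomial solution is P_9(x).
With y = sum_k a_k x^k, matching x^k gives (k+2)(k+1) a_{k+2} = [k(k+1) - n(n+1)] a_k = (k - 9)(k + 10) a_k. The right side vanishes at k = 9, so the series with the parity of 9 terminates at degree 9.
Standard normalization (P_n(1) = 1): leading coefficient (2n)!/(2^n (n!)^2) = 6402373705728000/(512*131681894400) = 12155/128, so a_9 = 12155/128. Work downward with a_k = (k+1)(k+2) a_{k+2} / ((k - 9)(k + 10)):
  a_7 = (8)(9)(12155/128) / ((7 - 9)(7 + 10)) = (109395/16)/(-34) = -6435/32
  a_5 = (6)(7)(-6435/32) / ((5 - 9)(5 + 10)) = (-135135/16)/(-60) = 9009/64
  a_3 = (4)(5)(9009/64) / ((3 - 9)(3 + 10)) = (45045/16)/(-78) = -1155/32
  a_1 = (2)(3)(-1155/32) / ((1 - 9)(1 + 10)) = (-3465/16)/(-88) = 315/128
Hence P_9(x) = 12155 x^9/128 - 6435 x^7/32 + 9009 x^5/64 - 1155 x^3/32 + 315 x/128.

P_9(x); series = 12155 x^9/128 - 6435 x^7/32 + 9009 x^5/64 - 1155 x^3/32 + 315 x/128


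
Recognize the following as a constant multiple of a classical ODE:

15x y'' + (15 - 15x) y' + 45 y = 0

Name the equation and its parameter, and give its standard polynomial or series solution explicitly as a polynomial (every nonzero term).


All three coefficients share the factor 15; dividing through by 15 gives  x y'' + (1 - x) y' + 3 y = 0.
This matches the Laguerre equation x y'' + (1 - x) y' + n y = 0 with n = 3; the polynomial solution is L_3(x).
With y = sum_k a_k x^k, matching x^k gives (k+1)k a_{k+1} + (k+1) a_{k+1} - k a_k + n a_k = 0, i.e. (k+1)^2 a_{k+1} = (k - n) a_k = (k - 3) a_k. The right side vanishes at k = 3, so the series terminates at degree 3.
Standard normalization L_n(0) = 1 gives a_0 = 1. Work upward with a_{k+1} = (k - 3) a_k / (k+1)^2:
  a_1 = (0 - 3)(1) / 1^2 = -3/1 = -3
  a_2 = (1 - 3)(-3) / 2^2 = 6/4 = 3/2
  a_3 = (2 - 3)(3/2) / 3^2 = (-3/2)/9 = -1/6
Hence L_3(x) = -x^3/6 + 3 x^2/2 - 3 x + 1.

L_3(x); series = -x^3/6 + 3 x^2/2 - 3 x + 1


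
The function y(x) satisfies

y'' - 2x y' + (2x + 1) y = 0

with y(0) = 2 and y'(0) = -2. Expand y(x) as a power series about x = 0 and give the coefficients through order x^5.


Ansatz: y(x) = sum_{n>=0} a_n x^n, so y'(x) = sum_{n>=1} n a_n x^(n-1) and y''(x) = sum_{n>=2} n(n-1) a_n x^(n-2).
Substitute into P(x) y'' + Q(x) y' + R(x) y = 0 with P(x) = 1, Q(x) = -2x, R(x) = 2x + 1, and match powers of x.
Initial conditions: a_0 = 2, a_1 = -2.
Setting the coefficient of each power of x to zero and solving order by order (substituting the coefficients already found):
  x^0: 2 a_2 + a_0 = 0  ->  2 a_2 = -a_0 = -2  ->  a_2 = -1
  x^1: 6 a_3 - a_1 + 2 a_0 = 0  ->  6 a_3 = a_1 - 2 a_0 = -6  ->  a_3 = -1
  x^2: 12 a_4 - 3 a_2 + 2 a_1 = 0  ->  12 a_4 = 3 a_2 - 2 a_1 = 1  ->  a_4 = 1/12
  x^3: 20 a_5 - 5 a_3 + 2 a_2 = 0  ->  20 a_5 = 5 a_3 - 2 a_2 = -3  ->  a_5 = -3/20
Truncated series: y(x) = 2 - 2 x - x^2 - x^3 + (1/12) x^4 - (3/20) x^5 + O(x^6).

a_0 = 2; a_1 = -2; a_2 = -1; a_3 = -1; a_4 = 1/12; a_5 = -3/20


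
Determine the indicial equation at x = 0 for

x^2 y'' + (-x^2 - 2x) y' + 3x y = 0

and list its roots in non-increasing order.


Divide by x^2 to reach normal form y'' + P_1(x) y' + P_2(x) y = 0 with P_1(x) = -1 - 2/x and P_2(x) = 3/x.
x = 0 is a singular point because the y'-coefficient -1 - 2/x has a pole at x = 0 and the y-coefficient 3/x has a pole at x = 0.
It is a regular singular point because x P_1(x) = p(x) = -x - 2 and x^2 P_2(x) = q(x) = 3x are polynomials, hence analytic at x = 0.
p(0) = -2,  q(0) = 0.
Indicial equation: r(r-1) + p(0) r + q(0) = 0, i.e. r^2 + (p(0) - 1) r + q(0) = 0, i.e. r^2 - 3 r = 0.
Discriminant: (-3)^2 - 4(0) = 9, so r = (3 ± 3)/2.
Solving: r_1 = 3, r_2 = 0.

indicial: r^2 - 3 r = 0; roots r_1 = 3, r_2 = 0


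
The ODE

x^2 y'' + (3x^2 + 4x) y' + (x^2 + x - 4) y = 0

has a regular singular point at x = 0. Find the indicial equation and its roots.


Divide by x^2 to reach normal form y'' + P_1(x) y' + P_2(x) y = 0 with P_1(x) = 3 + 4/x and P_2(x) = 1 + 1/x - 4/x^2.
x = 0 is a singular point because the y'-coefficient 3 + 4/x has a pole at x = 0 and the y-coefficient 1 + 1/x - 4/x^2 has a pole at x = 0.
It is a regular singular point because x P_1(x) = p(x) = 3x + 4 and x^2 P_2(x) = q(x) = x^2 + x - 4 are polynomials, hence analytic at x = 0.
p(0) = 4,  q(0) = -4.
Indicial equation: r(r-1) + p(0) r + q(0) = 0, i.e. r^2 + (p(0) - 1) r + q(0) = 0, i.e. r^2 + 3 r - 4 = 0.
Discriminant: (3)^2 - 4(-4) = 25, so r = (-3 ± 5)/2.
Solving: r_1 = 1, r_2 = -4.

indicial: r^2 + 3 r - 4 = 0; roots r_1 = 1, r_2 = -4


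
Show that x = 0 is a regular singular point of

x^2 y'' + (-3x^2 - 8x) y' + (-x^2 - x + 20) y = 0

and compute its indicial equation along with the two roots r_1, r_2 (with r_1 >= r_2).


Divide by x^2 to reach normal form y'' + P_1(x) y' + P_2(x) y = 0 with P_1(x) = -3 - 8/x and P_2(x) = -1 - 1/x + 20/x^2.
x = 0 is a singular point because the y'-coefficient -3 - 8/x has a pole at x = 0 and the y-coefficient -1 - 1/x + 20/x^2 has a pole at x = 0.
It is a regular singular point because x P_1(x) = p(x) = -3x - 8 and x^2 P_2(x) = q(x) = -x^2 - x + 20 are polynomials, hence analytic at x = 0.
p(0) = -8,  q(0) = 20.
Indicial equation: r(r-1) + p(0) r + q(0) = 0, i.e. r^2 + (p(0) - 1) r + q(0) = 0, i.e. r^2 - 9 r + 20 = 0.
Discriminant: (-9)^2 - 4(20) = 1, so r = (9 ± 1)/2.
Solving: r_1 = 5, r_2 = 4.

indicial: r^2 - 9 r + 20 = 0; roots r_1 = 5, r_2 = 4


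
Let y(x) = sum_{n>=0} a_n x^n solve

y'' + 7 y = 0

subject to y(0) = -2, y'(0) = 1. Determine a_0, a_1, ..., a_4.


Ansatz: y(x) = sum_{n>=0} a_n x^n, so y'(x) = sum_{n>=1} n a_n x^(n-1) and y''(x) = sum_{n>=2} n(n-1) a_n x^(n-2).
Substitute into P(x) y'' + Q(x) y' + R(x) y = 0 with P(x) = 1, Q(x) = 0, R(x) = 7, and match powers of x.
Initial conditions: a_0 = -2, a_1 = 1.
Setting the coefficient of each power of x to zero and solving order by order (substituting the coefficients already found):
  x^0: 2 a_2 + 7 a_0 = 0  ->  2 a_2 = -7 a_0 = 14  ->  a_2 = 7
  x^1: 6 a_3 + 7 a_1 = 0  ->  6 a_3 = -7 a_1 = -7  ->  a_3 = -7/6
  x^2: 12 a_4 + 7 a_2 = 0  ->  12 a_4 = -7 a_2 = -49  ->  a_4 = -49/12
Truncated series: y(x) = -2 + x + 7 x^2 - (7/6) x^3 - (49/12) x^4 + O(x^5).

a_0 = -2; a_1 = 1; a_2 = 7; a_3 = -7/6; a_4 = -49/12


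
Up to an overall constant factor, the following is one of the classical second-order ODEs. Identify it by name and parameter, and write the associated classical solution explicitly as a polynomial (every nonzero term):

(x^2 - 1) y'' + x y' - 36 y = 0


All three coefficients share the factor -1; dividing through by -1 gives  (1 - x^2) y'' - x y' + 36 y = 0.
This matches the Chebyshev equation (1 - x^2) y'' - x y' + n^2 y = 0 (note the -x y' term, not -2x y') with n^2 = 36, so n = 6; the polynomial solution is T_6(x).
With y = sum_k a_k x^k, matching x^k gives (k+2)(k+1) a_{k+2} = (k^2 - n^2) a_k = (k - 6)(k + 6) a_k. The right side vanishes at k = 6, so the series with the parity of 6 terminates at degree 6.
Standard normalization: leading coefficient of T_n is 2^(n-1), so a_6 = 2^5 = 32. Work downward with a_k = (k+1)(k+2) a_{k+2} / ((k - 6)(k + 6)):
  a_4 = (5)(6)(32) / ((4 - 6)(4 + 6)) = 960/(-20) = -48
  a_2 = (3)(4)(-48) / ((2 - 6)(2 + 6)) = -576/(-32) = 18
  a_0 = (1)(2)(18) / ((0 - 6)(0 + 6)) = 36/(-36) = -1
Hence T_6(x) = 32 x^6 - 48 x^4 + 18 x^2 - 1.

T_6(x); series = 32 x^6 - 48 x^4 + 18 x^2 - 1


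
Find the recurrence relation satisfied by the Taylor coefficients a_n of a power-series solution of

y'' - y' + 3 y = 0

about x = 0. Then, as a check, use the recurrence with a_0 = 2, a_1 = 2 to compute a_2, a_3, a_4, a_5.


Substitute y = sum_n a_n x^n.
y''(x) has coefficient (n+2)(n+1) a_{n+2} at x^n;
-y'(x) has coefficient -(n+1) a_{n+1} at x^n;
3 y(x) has coefficient 3 a_n at x^n.
Matching x^n: (n+2)(n+1) a_{n+2} - (n+1) a_{n+1} + 3 a_n = 0.
Thus a_{n+2} = [(n+1) a_{n+1} - 3 a_n] / ((n+1)(n+2)).

Check with a_0 = 2, a_1 = 2 (apply the recurrence for n = 0, 1, 2, 3): a_0 = 2, a_1 = 2, a_2 = -2, a_3 = -5/3, a_4 = 1/12, a_5 = 4/15.

a_(n+2) = [(n+1) a_(n+1) - 3 a_n] / ((n+1)(n+2)); check: a_0 = 2, a_1 = 2, a_2 = -2, a_3 = -5/3, a_4 = 1/12, a_5 = 4/15


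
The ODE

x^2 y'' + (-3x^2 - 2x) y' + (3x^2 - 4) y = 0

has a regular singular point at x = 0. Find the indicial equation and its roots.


Divide by x^2 to reach normal form y'' + P_1(x) y' + P_2(x) y = 0 with P_1(x) = -3 - 2/x and P_2(x) = 3 - 4/x^2.
x = 0 is a singular point because the y'-coefficient -3 - 2/x has a pole at x = 0 and the y-coefficient 3 - 4/x^2 has a pole at x = 0.
It is a regular singular point because x P_1(x) = p(x) = -3x - 2 and x^2 P_2(x) = q(x) = 3x^2 - 4 are polynomials, hence analytic at x = 0.
p(0) = -2,  q(0) = -4.
Indicial equation: r(r-1) + p(0) r + q(0) = 0, i.e. r^2 + (p(0) - 1) r + q(0) = 0, i.e. r^2 - 3 r - 4 = 0.
Discriminant: (-3)^2 - 4(-4) = 25, so r = (3 ± 5)/2.
Solving: r_1 = 4, r_2 = -1.

indicial: r^2 - 3 r - 4 = 0; roots r_1 = 4, r_2 = -1


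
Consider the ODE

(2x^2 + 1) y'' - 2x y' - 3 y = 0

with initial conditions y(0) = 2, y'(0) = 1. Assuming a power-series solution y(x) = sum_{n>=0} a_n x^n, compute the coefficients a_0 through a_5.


Ansatz: y(x) = sum_{n>=0} a_n x^n, so y'(x) = sum_{n>=1} n a_n x^(n-1) and y''(x) = sum_{n>=2} n(n-1) a_n x^(n-2).
Substitute into P(x) y'' + Q(x) y' + R(x) y = 0 with P(x) = 2x^2 + 1, Q(x) = -2x, R(x) = -3, and match powers of x.
Initial conditions: a_0 = 2, a_1 = 1.
Setting the coefficient of each power of x to zero and solving order by order (substituting the coefficients already found):
  x^0: 2 a_2 - 3 a_0 = 0  ->  2 a_2 = 3 a_0 = 6  ->  a_2 = 3
  x^1: 6 a_3 - 5 a_1 = 0  ->  6 a_3 = 5 a_1 = 5  ->  a_3 = 5/6
  x^2: 12 a_4 - 3 a_2 = 0  ->  12 a_4 = 3 a_2 = 9  ->  a_4 = 3/4
  x^3: 20 a_5 + 3 a_3 = 0  ->  20 a_5 = -3 a_3 = -5/2  ->  a_5 = -1/8
Truncated series: y(x) = 2 + x + 3 x^2 + (5/6) x^3 + (3/4) x^4 - (1/8) x^5 + O(x^6).

a_0 = 2; a_1 = 1; a_2 = 3; a_3 = 5/6; a_4 = 3/4; a_5 = -1/8


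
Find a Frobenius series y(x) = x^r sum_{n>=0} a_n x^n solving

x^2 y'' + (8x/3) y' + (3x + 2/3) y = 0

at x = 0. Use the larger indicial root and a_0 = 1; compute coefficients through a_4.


Write in Frobenius form y'' + (p(x)/x) y' + (q(x)/x^2) y = 0:
  p(x) = 8/3,  q(x) = 3x + 2/3.
Indicial equation: r(r-1) + (8/3) r + (2/3) = 0 -> roots r_1 = -2/3, r_2 = -1.
Take r = r_1 = -2/3. Let y(x) = x^r sum_{n>=0} a_n x^n with a_0 = 1.
Substitute y = x^r sum a_n x^n and match x^{r+n}. The recurrence is
  D(n) a_n + 3 a_{n-1} = 0,  where D(n) = (r+n)(r+n-1) + (8/3)(r+n) + (2/3).
  a_n = -3 / D(n) * a_{n-1}.
Since the indicial polynomial factors as (r - r_1)(r - r_2), D(n) = (r_1 + n - r_1)(r_1 + n - r_2) = n(n + 1/3).
Evaluating step by step (a_0 = 1):
  n = 1: D(1) = 1(1 + 1/3) = 4/3; numerator = -3(1) = -3; a_1 = (-3)/(4/3) = -9/4
  n = 2: D(2) = 2(2 + 1/3) = 14/3; numerator = -3(-9/4) = 27/4; a_2 = (27/4)/(14/3) = 81/56
  n = 3: D(3) = 3(3 + 1/3) = 10; numerator = -3(81/56) = -243/56; a_3 = (-243/56)/(10) = -243/560
  n = 4: D(4) = 4(4 + 1/3) = 52/3; numerator = -3(-243/560) = 729/560; a_4 = (729/560)/(52/3) = 2187/29120

r = -2/3; a_0 = 1; a_1 = -9/4; a_2 = 81/56; a_3 = -243/560; a_4 = 2187/29120


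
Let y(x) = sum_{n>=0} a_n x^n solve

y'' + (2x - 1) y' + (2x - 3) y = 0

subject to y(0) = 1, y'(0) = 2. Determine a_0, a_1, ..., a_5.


Ansatz: y(x) = sum_{n>=0} a_n x^n, so y'(x) = sum_{n>=1} n a_n x^(n-1) and y''(x) = sum_{n>=2} n(n-1) a_n x^(n-2).
Substitute into P(x) y'' + Q(x) y' + R(x) y = 0 with P(x) = 1, Q(x) = 2x - 1, R(x) = 2x - 3, and match powers of x.
Initial conditions: a_0 = 1, a_1 = 2.
Setting the coefficient of each power of x to zero and solving order by order (substituting the coefficients already found):
  x^0: 2 a_2 - a_1 - 3 a_0 = 0  ->  2 a_2 = a_1 + 3 a_0 = 5  ->  a_2 = 5/2
  x^1: 6 a_3 - 2 a_2 - a_1 + 2 a_0 = 0  ->  6 a_3 = 2 a_2 + a_1 - 2 a_0 = 5  ->  a_3 = 5/6
  x^2: 12 a_4 - 3 a_3 + a_2 + 2 a_1 = 0  ->  12 a_4 = 3 a_3 - a_2 - 2 a_1 = -4  ->  a_4 = -1/3
  x^3: 20 a_5 - 4 a_4 + 3 a_3 + 2 a_2 = 0  ->  20 a_5 = 4 a_4 - 3 a_3 - 2 a_2 = -53/6  ->  a_5 = -53/120
Truncated series: y(x) = 1 + 2 x + (5/2) x^2 + (5/6) x^3 - (1/3) x^4 - (53/120) x^5 + O(x^6).

a_0 = 1; a_1 = 2; a_2 = 5/2; a_3 = 5/6; a_4 = -1/3; a_5 = -53/120


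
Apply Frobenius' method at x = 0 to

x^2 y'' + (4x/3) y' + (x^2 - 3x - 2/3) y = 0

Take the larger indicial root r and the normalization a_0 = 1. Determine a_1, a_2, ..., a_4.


Write in Frobenius form y'' + (p(x)/x) y' + (q(x)/x^2) y = 0:
  p(x) = 4/3,  q(x) = x^2 - 3x - 2/3.
Indicial equation: r(r-1) + (4/3) r + (-2/3) = 0 -> roots r_1 = 2/3, r_2 = -1.
Take r = r_1 = 2/3. Let y(x) = x^r sum_{n>=0} a_n x^n with a_0 = 1.
Substitute y = x^r sum a_n x^n and match x^{r+n}. The recurrence is
  D(n) a_n - 3 a_{n-1} + 1 a_{n-2} = 0,  where D(n) = (r+n)(r+n-1) + (4/3)(r+n) + (-2/3).
  a_n = [3 a_{n-1} - 1 a_{n-2}] / D(n).
Since the indicial polynomial factors as (r - r_1)(r - r_2), D(n) = (r_1 + n - r_1)(r_1 + n - r_2) = n(n + 5/3).
Evaluating step by step (a_0 = 1):
  n = 1: D(1) = 1(1 + 5/3) = 8/3; numerator = 3(1) = 3; a_1 = (3)/(8/3) = 9/8
  n = 2: D(2) = 2(2 + 5/3) = 22/3; numerator = 3(9/8) - 1(1) = 19/8; a_2 = (19/8)/(22/3) = 57/176
  n = 3: D(3) = 3(3 + 5/3) = 14; numerator = 3(57/176) - 1(9/8) = -27/176; a_3 = (-27/176)/(14) = -27/2464
  n = 4: D(4) = 4(4 + 5/3) = 68/3; numerator = 3(-27/2464) - 1(57/176) = -879/2464; a_4 = (-879/2464)/(68/3) = -2637/167552

r = 2/3; a_0 = 1; a_1 = 9/8; a_2 = 57/176; a_3 = -27/2464; a_4 = -2637/167552


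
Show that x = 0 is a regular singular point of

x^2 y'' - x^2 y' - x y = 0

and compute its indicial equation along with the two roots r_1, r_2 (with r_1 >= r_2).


Divide by x^2 to reach normal form y'' + P_1(x) y' + P_2(x) y = 0 with P_1(x) = -1 and P_2(x) = -1/x.
x = 0 is a singular point because the y-coefficient -1/x has a pole at x = 0.
It is a regular singular point because x P_1(x) = p(x) = -x and x^2 P_2(x) = q(x) = -x are polynomials, hence analytic at x = 0.
p(0) = 0,  q(0) = 0.
Indicial equation: r(r-1) + p(0) r + q(0) = 0, i.e. r^2 + (p(0) - 1) r + q(0) = 0, i.e. r^2 - 1 r = 0.
Discriminant: (-1)^2 - 4(0) = 1, so r = (1 ± 1)/2.
Solving: r_1 = 1, r_2 = 0.

indicial: r^2 - 1 r = 0; roots r_1 = 1, r_2 = 0


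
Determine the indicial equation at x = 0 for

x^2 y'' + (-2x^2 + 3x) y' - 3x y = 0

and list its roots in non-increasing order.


Divide by x^2 to reach normal form y'' + P_1(x) y' + P_2(x) y = 0 with P_1(x) = -2 + 3/x and P_2(x) = -3/x.
x = 0 is a singular point because the y'-coefficient -2 + 3/x has a pole at x = 0 and the y-coefficient -3/x has a pole at x = 0.
It is a regular singular point because x P_1(x) = p(x) = 3 - 2x and x^2 P_2(x) = q(x) = -3x are polynomials, hence analytic at x = 0.
p(0) = 3,  q(0) = 0.
Indicial equation: r(r-1) + p(0) r + q(0) = 0, i.e. r^2 + (p(0) - 1) r + q(0) = 0, i.e. r^2 + 2 r = 0.
Discriminant: (2)^2 - 4(0) = 4, so r = (-2 ± 2)/2.
Solving: r_1 = 0, r_2 = -2.

indicial: r^2 + 2 r = 0; roots r_1 = 0, r_2 = -2


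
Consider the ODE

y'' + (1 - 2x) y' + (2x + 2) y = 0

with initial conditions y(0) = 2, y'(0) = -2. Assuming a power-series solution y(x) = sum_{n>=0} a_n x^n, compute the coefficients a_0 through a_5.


Ansatz: y(x) = sum_{n>=0} a_n x^n, so y'(x) = sum_{n>=1} n a_n x^(n-1) and y''(x) = sum_{n>=2} n(n-1) a_n x^(n-2).
Substitute into P(x) y'' + Q(x) y' + R(x) y = 0 with P(x) = 1, Q(x) = 1 - 2x, R(x) = 2x + 2, and match powers of x.
Initial conditions: a_0 = 2, a_1 = -2.
Setting the coefficient of each power of x to zero and solving order by order (substituting the coefficients already found):
  x^0: 2 a_2 + a_1 + 2 a_0 = 0  ->  2 a_2 = -a_1 - 2 a_0 = -2  ->  a_2 = -1
  x^1: 6 a_3 + 2 a_2 + 2 a_0 = 0  ->  6 a_3 = -2 a_2 - 2 a_0 = -2  ->  a_3 = -1/3
  x^2: 12 a_4 + 3 a_3 - 2 a_2 + 2 a_1 = 0  ->  12 a_4 = -3 a_3 + 2 a_2 - 2 a_1 = 3  ->  a_4 = 1/4
  x^3: 20 a_5 + 4 a_4 - 4 a_3 + 2 a_2 = 0  ->  20 a_5 = -4 a_4 + 4 a_3 - 2 a_2 = -1/3  ->  a_5 = -1/60
Truncated series: y(x) = 2 - 2 x - x^2 - (1/3) x^3 + (1/4) x^4 - (1/60) x^5 + O(x^6).

a_0 = 2; a_1 = -2; a_2 = -1; a_3 = -1/3; a_4 = 1/4; a_5 = -1/60


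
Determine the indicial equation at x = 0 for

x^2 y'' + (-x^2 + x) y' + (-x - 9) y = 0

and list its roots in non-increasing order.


Divide by x^2 to reach normal form y'' + P_1(x) y' + P_2(x) y = 0 with P_1(x) = -1 + 1/x and P_2(x) = -1/x - 9/x^2.
x = 0 is a singular point because the y'-coefficient -1 + 1/x has a pole at x = 0 and the y-coefficient -1/x - 9/x^2 has a pole at x = 0.
It is a regular singular point because x P_1(x) = p(x) = 1 - x and x^2 P_2(x) = q(x) = -x - 9 are polynomials, hence analytic at x = 0.
p(0) = 1,  q(0) = -9.
Indicial equation: r(r-1) + p(0) r + q(0) = 0, i.e. r^2 + (p(0) - 1) r + q(0) = 0, i.e. r^2 - 9 = 0.
Discriminant: (0)^2 - 4(-9) = 36, so r = (0 ± 6)/2.
Solving: r_1 = 3, r_2 = -3.

indicial: r^2 - 9 = 0; roots r_1 = 3, r_2 = -3


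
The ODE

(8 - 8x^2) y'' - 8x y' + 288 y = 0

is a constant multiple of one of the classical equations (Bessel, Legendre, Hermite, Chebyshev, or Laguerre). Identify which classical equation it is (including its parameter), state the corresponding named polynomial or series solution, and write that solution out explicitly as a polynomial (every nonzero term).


All three coefficients share the factor 8; dividing through by 8 gives  (1 - x^2) y'' - x y' + 36 y = 0.
This matches the Chebyshev equation (1 - x^2) y'' - x y' + n^2 y = 0 (note the -x y' term, not -2x y') with n^2 = 36, so n = 6; the polynomial solution is T_6(x).
With y = sum_k a_k x^k, matching x^k gives (k+2)(k+1) a_{k+2} = (k^2 - n^2) a_k = (k - 6)(k + 6) a_k. The right side vanishes at k = 6, so the series with the parity of 6 terminates at degree 6.
Standard normalization: leading coefficient of T_n is 2^(n-1), so a_6 = 2^5 = 32. Work downward with a_k = (k+1)(k+2) a_{k+2} / ((k - 6)(k + 6)):
  a_4 = (5)(6)(32) / ((4 - 6)(4 + 6)) = 960/(-20) = -48
  a_2 = (3)(4)(-48) / ((2 - 6)(2 + 6)) = -576/(-32) = 18
  a_0 = (1)(2)(18) / ((0 - 6)(0 + 6)) = 36/(-36) = -1
Hence T_6(x) = 32 x^6 - 48 x^4 + 18 x^2 - 1.

T_6(x); series = 32 x^6 - 48 x^4 + 18 x^2 - 1


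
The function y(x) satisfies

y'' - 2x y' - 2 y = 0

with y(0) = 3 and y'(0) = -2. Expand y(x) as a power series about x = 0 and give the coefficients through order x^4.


Ansatz: y(x) = sum_{n>=0} a_n x^n, so y'(x) = sum_{n>=1} n a_n x^(n-1) and y''(x) = sum_{n>=2} n(n-1) a_n x^(n-2).
Substitute into P(x) y'' + Q(x) y' + R(x) y = 0 with P(x) = 1, Q(x) = -2x, R(x) = -2, and match powers of x.
Initial conditions: a_0 = 3, a_1 = -2.
Setting the coefficient of each power of x to zero and solving order by order (substituting the coefficients already found):
  x^0: 2 a_2 - 2 a_0 = 0  ->  2 a_2 = 2 a_0 = 6  ->  a_2 = 3
  x^1: 6 a_3 - 4 a_1 = 0  ->  6 a_3 = 4 a_1 = -8  ->  a_3 = -4/3
  x^2: 12 a_4 - 6 a_2 = 0  ->  12 a_4 = 6 a_2 = 18  ->  a_4 = 3/2
Truncated series: y(x) = 3 - 2 x + 3 x^2 - (4/3) x^3 + (3/2) x^4 + O(x^5).

a_0 = 3; a_1 = -2; a_2 = 3; a_3 = -4/3; a_4 = 3/2


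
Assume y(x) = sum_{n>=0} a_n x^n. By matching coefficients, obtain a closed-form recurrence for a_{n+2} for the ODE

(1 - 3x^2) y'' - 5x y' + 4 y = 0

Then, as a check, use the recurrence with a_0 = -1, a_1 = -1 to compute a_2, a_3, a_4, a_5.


Substitute y = sum_n a_n x^n.
(1 - 3 x^2) y'' contributes (n+2)(n+1) a_{n+2} - 3 n(n-1) a_n at x^n.
-5 x y'(x) contributes -5 n a_n at x^n.
4 y(x) contributes 4 a_n at x^n.
Matching x^n: (n+2)(n+1) a_{n+2} + (-3 n(n-1) - 5 n + 4) a_n = 0.
Thus a_{n+2} = (3 n(n-1) + 5 n - 4) / ((n+1)(n+2)) * a_n.

Check with a_0 = -1, a_1 = -1 (apply the recurrence for n = 0, 1, 2, 3): a_0 = -1, a_1 = -1, a_2 = 2, a_3 = -1/6, a_4 = 2, a_5 = -29/120.

a_(n+2) = (3 n(n-1) + 5 n - 4) / ((n+1)(n+2)) * a_n; check: a_0 = -1, a_1 = -1, a_2 = 2, a_3 = -1/6, a_4 = 2, a_5 = -29/120


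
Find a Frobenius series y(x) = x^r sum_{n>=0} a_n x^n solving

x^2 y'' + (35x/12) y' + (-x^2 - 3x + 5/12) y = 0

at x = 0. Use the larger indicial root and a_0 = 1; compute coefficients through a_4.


Write in Frobenius form y'' + (p(x)/x) y' + (q(x)/x^2) y = 0:
  p(x) = 35/12,  q(x) = -x^2 - 3x + 5/12.
Indicial equation: r(r-1) + (35/12) r + (5/12) = 0 -> roots r_1 = -1/4, r_2 = -5/3.
Take r = r_1 = -1/4. Let y(x) = x^r sum_{n>=0} a_n x^n with a_0 = 1.
Substitute y = x^r sum a_n x^n and match x^{r+n}. The recurrence is
  D(n) a_n - 3 a_{n-1} - 1 a_{n-2} = 0,  where D(n) = (r+n)(r+n-1) + (35/12)(r+n) + (5/12).
  a_n = [3 a_{n-1} + 1 a_{n-2}] / D(n).
Since the indicial polynomial factors as (r - r_1)(r - r_2), D(n) = (r_1 + n - r_1)(r_1 + n - r_2) = n(n + 17/12).
Evaluating step by step (a_0 = 1):
  n = 1: D(1) = 1(1 + 17/12) = 29/12; numerator = 3(1) = 3; a_1 = (3)/(29/12) = 36/29
  n = 2: D(2) = 2(2 + 17/12) = 41/6; numerator = 3(36/29) + 1(1) = 137/29; a_2 = (137/29)/(41/6) = 822/1189
  n = 3: D(3) = 3(3 + 17/12) = 53/4; numerator = 3(822/1189) + 1(36/29) = 3942/1189; a_3 = (3942/1189)/(53/4) = 15768/63017
  n = 4: D(4) = 4(4 + 17/12) = 65/3; numerator = 3(15768/63017) + 1(822/1189) = 90870/63017; a_4 = (90870/63017)/(65/3) = 4194/63017

r = -1/4; a_0 = 1; a_1 = 36/29; a_2 = 822/1189; a_3 = 15768/63017; a_4 = 4194/63017


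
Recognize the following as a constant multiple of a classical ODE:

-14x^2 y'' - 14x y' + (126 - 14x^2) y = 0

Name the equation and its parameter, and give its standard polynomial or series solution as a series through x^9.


All three coefficients share the factor -14; dividing through by -14 gives  x^2 y'' + x y' + (x^2 - 9) y = 0.
This matches the Bessel equation x^2 y'' + x y' + (x^2 - nu^2) y = 0 with nu^2 = 9, so nu = 3; the solution bounded at x = 0 is J_3(x).
Frobenius at x = 0: indicial roots ±nu; for r = nu the recurrence k(k + 2nu) c_k = -c_{k-2} gives the standard series J_nu(x) = sum_{k>=0} (-1)^k / (k! (k+nu)!) (x/2)^(2k+nu). Evaluate the first 4 terms:
  k = 0: (-1)^0 / (0! * 3! * 2^3) x^3 = 1/(1*6*8) x^3 = (1/48) x^3
  k = 1: (-1)^1 / (1! * 4! * 2^5) x^5 = -1/(1*24*32) x^5 = (-1/768) x^5
  k = 2: (-1)^2 / (2! * 5! * 2^7) x^7 = 1/(2*120*128) x^7 = (1/30720) x^7
  k = 3: (-1)^3 / (3! * 6! * 2^9) x^9 = -1/(6*720*512) x^9 = (-1/2211840) x^9
Hence J_3(x) = -x^9/2211840 + x^7/30720 - x^5/768 + x^3/48 + ....

J_3(x); series = -x^9/2211840 + x^7/30720 - x^5/768 + x^3/48


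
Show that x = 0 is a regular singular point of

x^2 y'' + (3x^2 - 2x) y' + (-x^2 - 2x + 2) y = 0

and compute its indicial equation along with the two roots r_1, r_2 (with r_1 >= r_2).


Divide by x^2 to reach normal form y'' + P_1(x) y' + P_2(x) y = 0 with P_1(x) = 3 - 2/x and P_2(x) = -1 - 2/x + 2/x^2.
x = 0 is a singular point because the y'-coefficient 3 - 2/x has a pole at x = 0 and the y-coefficient -1 - 2/x + 2/x^2 has a pole at x = 0.
It is a regular singular point because x P_1(x) = p(x) = 3x - 2 and x^2 P_2(x) = q(x) = -x^2 - 2x + 2 are polynomials, hence analytic at x = 0.
p(0) = -2,  q(0) = 2.
Indicial equation: r(r-1) + p(0) r + q(0) = 0, i.e. r^2 + (p(0) - 1) r + q(0) = 0, i.e. r^2 - 3 r + 2 = 0.
Discriminant: (-3)^2 - 4(2) = 1, so r = (3 ± 1)/2.
Solving: r_1 = 2, r_2 = 1.

indicial: r^2 - 3 r + 2 = 0; roots r_1 = 2, r_2 = 1


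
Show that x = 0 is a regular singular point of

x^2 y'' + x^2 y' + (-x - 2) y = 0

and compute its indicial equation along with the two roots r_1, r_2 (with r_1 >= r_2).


Divide by x^2 to reach normal form y'' + P_1(x) y' + P_2(x) y = 0 with P_1(x) = 1 and P_2(x) = -1/x - 2/x^2.
x = 0 is a singular point because the y-coefficient -1/x - 2/x^2 has a pole at x = 0.
It is a regular singular point because x P_1(x) = p(x) = x and x^2 P_2(x) = q(x) = -x - 2 are polynomials, hence analytic at x = 0.
p(0) = 0,  q(0) = -2.
Indicial equation: r(r-1) + p(0) r + q(0) = 0, i.e. r^2 + (p(0) - 1) r + q(0) = 0, i.e. r^2 - 1 r - 2 = 0.
Discriminant: (-1)^2 - 4(-2) = 9, so r = (1 ± 3)/2.
Solving: r_1 = 2, r_2 = -1.

indicial: r^2 - 1 r - 2 = 0; roots r_1 = 2, r_2 = -1


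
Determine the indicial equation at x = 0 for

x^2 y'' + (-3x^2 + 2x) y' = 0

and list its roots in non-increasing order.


Divide by x^2 to reach normal form y'' + P_1(x) y' + P_2(x) y = 0 with P_1(x) = -3 + 2/x and P_2(x) = 0.
x = 0 is a singular point because the y'-coefficient -3 + 2/x has a pole at x = 0.
It is a regular singular point because x P_1(x) = p(x) = 2 - 3x and x^2 P_2(x) = q(x) = 0 are polynomials, hence analytic at x = 0.
p(0) = 2,  q(0) = 0.
Indicial equation: r(r-1) + p(0) r + q(0) = 0, i.e. r^2 + (p(0) - 1) r + q(0) = 0, i.e. r^2 + 1 r = 0.
Discriminant: (1)^2 - 4(0) = 1, so r = (-1 ± 1)/2.
Solving: r_1 = 0, r_2 = -1.

indicial: r^2 + 1 r = 0; roots r_1 = 0, r_2 = -1


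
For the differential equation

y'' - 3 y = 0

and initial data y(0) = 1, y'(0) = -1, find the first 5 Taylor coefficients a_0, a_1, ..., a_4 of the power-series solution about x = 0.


Ansatz: y(x) = sum_{n>=0} a_n x^n, so y'(x) = sum_{n>=1} n a_n x^(n-1) and y''(x) = sum_{n>=2} n(n-1) a_n x^(n-2).
Substitute into P(x) y'' + Q(x) y' + R(x) y = 0 with P(x) = 1, Q(x) = 0, R(x) = -3, and match powers of x.
Initial conditions: a_0 = 1, a_1 = -1.
Setting the coefficient of each power of x to zero and solving order by order (substituting the coefficients already found):
  x^0: 2 a_2 - 3 a_0 = 0  ->  2 a_2 = 3 a_0 = 3  ->  a_2 = 3/2
  x^1: 6 a_3 - 3 a_1 = 0  ->  6 a_3 = 3 a_1 = -3  ->  a_3 = -1/2
  x^2: 12 a_4 - 3 a_2 = 0  ->  12 a_4 = 3 a_2 = 9/2  ->  a_4 = 3/8
Truncated series: y(x) = 1 - x + (3/2) x^2 - (1/2) x^3 + (3/8) x^4 + O(x^5).

a_0 = 1; a_1 = -1; a_2 = 3/2; a_3 = -1/2; a_4 = 3/8


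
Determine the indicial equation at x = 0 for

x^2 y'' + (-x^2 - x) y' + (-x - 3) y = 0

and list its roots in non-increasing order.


Divide by x^2 to reach normal form y'' + P_1(x) y' + P_2(x) y = 0 with P_1(x) = -1 - 1/x and P_2(x) = -1/x - 3/x^2.
x = 0 is a singular point because the y'-coefficient -1 - 1/x has a pole at x = 0 and the y-coefficient -1/x - 3/x^2 has a pole at x = 0.
It is a regular singular point because x P_1(x) = p(x) = -x - 1 and x^2 P_2(x) = q(x) = -x - 3 are polynomials, hence analytic at x = 0.
p(0) = -1,  q(0) = -3.
Indicial equation: r(r-1) + p(0) r + q(0) = 0, i.e. r^2 + (p(0) - 1) r + q(0) = 0, i.e. r^2 - 2 r - 3 = 0.
Discriminant: (-2)^2 - 4(-3) = 16, so r = (2 ± 4)/2.
Solving: r_1 = 3, r_2 = -1.

indicial: r^2 - 2 r - 3 = 0; roots r_1 = 3, r_2 = -1


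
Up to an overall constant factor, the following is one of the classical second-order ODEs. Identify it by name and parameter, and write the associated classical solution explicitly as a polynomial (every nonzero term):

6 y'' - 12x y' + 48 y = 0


All three coefficients share the factor 6; dividing through by 6 gives  y'' - 2x y' + 8 y = 0.
This matches the Hermite equation y'' - 2x y' + 2n y = 0 with 2n = 8, so n = 4; the polynomial solution is H_4(x).
With y = sum_k a_k x^k, matching x^k gives (k+2)(k+1) a_{k+2} = 2(k - n) a_k = 2(k - 4) a_k. The right side vanishes at k = 4, so the series with the parity of 4 terminates at degree 4.
Standard normalization: leading coefficient of H_n is 2^n, so a_4 = 2^4 = 16. Work downward with a_k = (k+1)(k+2) a_{k+2} / (2(k - n)):
  a_2 = (3)(4)(16) / (2(2 - 4)) = 192/(-4) = -48
  a_0 = (1)(2)(-48) / (2(0 - 4)) = -96/(-8) = 12
Hence H_4(x) = 16 x^4 - 48 x^2 + 12.

H_4(x); series = 16 x^4 - 48 x^2 + 12


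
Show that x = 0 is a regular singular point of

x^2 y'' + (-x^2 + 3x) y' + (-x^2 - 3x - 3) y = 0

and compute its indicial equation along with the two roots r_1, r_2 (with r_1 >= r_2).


Divide by x^2 to reach normal form y'' + P_1(x) y' + P_2(x) y = 0 with P_1(x) = -1 + 3/x and P_2(x) = -1 - 3/x - 3/x^2.
x = 0 is a singular point because the y'-coefficient -1 + 3/x has a pole at x = 0 and the y-coefficient -1 - 3/x - 3/x^2 has a pole at x = 0.
It is a regular singular point because x P_1(x) = p(x) = 3 - x and x^2 P_2(x) = q(x) = -x^2 - 3x - 3 are polynomials, hence analytic at x = 0.
p(0) = 3,  q(0) = -3.
Indicial equation: r(r-1) + p(0) r + q(0) = 0, i.e. r^2 + (p(0) - 1) r + q(0) = 0, i.e. r^2 + 2 r - 3 = 0.
Discriminant: (2)^2 - 4(-3) = 16, so r = (-2 ± 4)/2.
Solving: r_1 = 1, r_2 = -3.

indicial: r^2 + 2 r - 3 = 0; roots r_1 = 1, r_2 = -3


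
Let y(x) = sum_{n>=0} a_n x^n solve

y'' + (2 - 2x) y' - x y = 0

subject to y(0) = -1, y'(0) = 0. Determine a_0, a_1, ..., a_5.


Ansatz: y(x) = sum_{n>=0} a_n x^n, so y'(x) = sum_{n>=1} n a_n x^(n-1) and y''(x) = sum_{n>=2} n(n-1) a_n x^(n-2).
Substitute into P(x) y'' + Q(x) y' + R(x) y = 0 with P(x) = 1, Q(x) = 2 - 2x, R(x) = -x, and match powers of x.
Initial conditions: a_0 = -1, a_1 = 0.
Setting the coefficient of each power of x to zero and solving order by order (substituting the coefficients already found):
  x^0: 2 a_2 + 2 a_1 = 0  ->  2 a_2 = -2 a_1 = 0  ->  a_2 = 0
  x^1: 6 a_3 + 4 a_2 - 2 a_1 - a_0 = 0  ->  6 a_3 = -4 a_2 + 2 a_1 + a_0 = -1  ->  a_3 = -1/6
  x^2: 12 a_4 + 6 a_3 - 4 a_2 - a_1 = 0  ->  12 a_4 = -6 a_3 + 4 a_2 + a_1 = 1  ->  a_4 = 1/12
  x^3: 20 a_5 + 8 a_4 - 6 a_3 - a_2 = 0  ->  20 a_5 = -8 a_4 + 6 a_3 + a_2 = -5/3  ->  a_5 = -1/12
Truncated series: y(x) = -1 - (1/6) x^3 + (1/12) x^4 - (1/12) x^5 + O(x^6).

a_0 = -1; a_1 = 0; a_2 = 0; a_3 = -1/6; a_4 = 1/12; a_5 = -1/12


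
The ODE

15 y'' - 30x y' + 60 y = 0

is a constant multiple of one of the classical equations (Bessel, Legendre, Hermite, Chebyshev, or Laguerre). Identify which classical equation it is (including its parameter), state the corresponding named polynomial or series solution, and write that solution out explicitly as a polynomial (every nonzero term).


All three coefficients share the factor 15; dividing through by 15 gives  y'' - 2x y' + 4 y = 0.
This matches the Hermite equation y'' - 2x y' + 2n y = 0 with 2n = 4, so n = 2; the polynomial solution is H_2(x).
With y = sum_k a_k x^k, matching x^k gives (k+2)(k+1) a_{k+2} = 2(k - n) a_k = 2(k - 2) a_k. The right side vanishes at k = 2, so the series with the parity of 2 terminates at degree 2.
Standard normalization: leading coefficient of H_n is 2^n, so a_2 = 2^2 = 4. Work downward with a_k = (k+1)(k+2) a_{k+2} / (2(k - n)):
  a_0 = (1)(2)(4) / (2(0 - 2)) = 8/(-4) = -2
Hence H_2(x) = 4 x^2 - 2.

H_2(x); series = 4 x^2 - 2


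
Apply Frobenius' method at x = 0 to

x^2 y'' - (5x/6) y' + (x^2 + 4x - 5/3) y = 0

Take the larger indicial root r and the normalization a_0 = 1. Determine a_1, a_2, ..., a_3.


Write in Frobenius form y'' + (p(x)/x) y' + (q(x)/x^2) y = 0:
  p(x) = -5/6,  q(x) = x^2 + 4x - 5/3.
Indicial equation: r(r-1) + (-5/6) r + (-5/3) = 0 -> roots r_1 = 5/2, r_2 = -2/3.
Take r = r_1 = 5/2. Let y(x) = x^r sum_{n>=0} a_n x^n with a_0 = 1.
Substitute y = x^r sum a_n x^n and match x^{r+n}. The recurrence is
  D(n) a_n + 4 a_{n-1} + 1 a_{n-2} = 0,  where D(n) = (r+n)(r+n-1) + (-5/6)(r+n) + (-5/3).
  a_n = [-4 a_{n-1} - 1 a_{n-2}] / D(n).
Since the indicial polynomial factors as (r - r_1)(r - r_2), D(n) = (r_1 + n - r_1)(r_1 + n - r_2) = n(n + 19/6).
Evaluating step by step (a_0 = 1):
  n = 1: D(1) = 1(1 + 19/6) = 25/6; numerator = -4(1) = -4; a_1 = (-4)/(25/6) = -24/25
  n = 2: D(2) = 2(2 + 19/6) = 31/3; numerator = -4(-24/25) - 1(1) = 71/25; a_2 = (71/25)/(31/3) = 213/775
  n = 3: D(3) = 3(3 + 19/6) = 37/2; numerator = -4(213/775) - 1(-24/25) = -108/775; a_3 = (-108/775)/(37/2) = -216/28675

r = 5/2; a_0 = 1; a_1 = -24/25; a_2 = 213/775; a_3 = -216/28675


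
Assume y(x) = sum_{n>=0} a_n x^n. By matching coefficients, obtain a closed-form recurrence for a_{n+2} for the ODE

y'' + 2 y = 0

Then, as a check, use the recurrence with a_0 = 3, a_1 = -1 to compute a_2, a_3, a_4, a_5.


Substitute y = sum_n a_n x^n into y'' + (const) y = 0.
y''(x) = sum_{n>=0} (n+2)(n+1) a_{n+2} x^n.
The ODE becomes sum_n [(n+2)(n+1) a_{n+2} + 2 a_n] x^n = 0.
Setting each coefficient to zero gives the recurrence:
  (n+2)(n+1) a_{n+2} + 2 a_n = 0,
  a_{n+2} = -2 / ((n+1)(n+2)) a_n.

Check with a_0 = 3, a_1 = -1 (apply the recurrence for n = 0, 1, 2, 3): a_0 = 3, a_1 = -1, a_2 = -3, a_3 = 1/3, a_4 = 1/2, a_5 = -1/30.

a_{n+2} = -2/((n+1)(n+2)) * a_n; check: a_0 = 3, a_1 = -1, a_2 = -3, a_3 = 1/3, a_4 = 1/2, a_5 = -1/30


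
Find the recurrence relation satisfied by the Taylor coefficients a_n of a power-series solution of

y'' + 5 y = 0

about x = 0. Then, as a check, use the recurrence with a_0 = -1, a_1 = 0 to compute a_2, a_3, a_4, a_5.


Substitute y = sum_n a_n x^n into y'' + (const) y = 0.
y''(x) = sum_{n>=0} (n+2)(n+1) a_{n+2} x^n.
The ODE becomes sum_n [(n+2)(n+1) a_{n+2} + 5 a_n] x^n = 0.
Setting each coefficient to zero gives the recurrence:
  (n+2)(n+1) a_{n+2} + 5 a_n = 0,
  a_{n+2} = -5 / ((n+1)(n+2)) a_n.

Check with a_0 = -1, a_1 = 0 (apply the recurrence for n = 0, 1, 2, 3): a_0 = -1, a_1 = 0, a_2 = 5/2, a_3 = 0, a_4 = -25/24, a_5 = 0.

a_{n+2} = -5/((n+1)(n+2)) * a_n; check: a_0 = -1, a_1 = 0, a_2 = 5/2, a_3 = 0, a_4 = -25/24, a_5 = 0
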